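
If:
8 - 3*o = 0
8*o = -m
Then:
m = -64/3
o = 8/3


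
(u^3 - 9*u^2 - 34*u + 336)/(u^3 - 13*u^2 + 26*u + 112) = (u + 6)/(u + 2)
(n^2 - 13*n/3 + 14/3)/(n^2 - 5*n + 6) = (n - 7/3)/(n - 3)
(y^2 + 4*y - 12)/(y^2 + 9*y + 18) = (y - 2)/(y + 3)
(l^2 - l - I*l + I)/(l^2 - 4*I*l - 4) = (-l^2 + l + I*l - I)/(-l^2 + 4*I*l + 4)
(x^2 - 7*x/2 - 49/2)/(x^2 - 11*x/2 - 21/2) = (2*x + 7)/(2*x + 3)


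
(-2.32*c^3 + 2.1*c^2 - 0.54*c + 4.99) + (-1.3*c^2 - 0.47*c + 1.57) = -2.32*c^3 + 0.8*c^2 - 1.01*c + 6.56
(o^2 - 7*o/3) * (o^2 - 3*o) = o^4 - 16*o^3/3 + 7*o^2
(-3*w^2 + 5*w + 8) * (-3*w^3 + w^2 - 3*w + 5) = 9*w^5 - 18*w^4 - 10*w^3 - 22*w^2 + w + 40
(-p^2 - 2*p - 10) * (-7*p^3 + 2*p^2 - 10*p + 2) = 7*p^5 + 12*p^4 + 76*p^3 - 2*p^2 + 96*p - 20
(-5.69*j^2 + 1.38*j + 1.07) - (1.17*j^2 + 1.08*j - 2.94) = -6.86*j^2 + 0.3*j + 4.01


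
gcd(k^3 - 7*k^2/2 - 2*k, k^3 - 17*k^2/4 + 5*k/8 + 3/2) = k^2 - 7*k/2 - 2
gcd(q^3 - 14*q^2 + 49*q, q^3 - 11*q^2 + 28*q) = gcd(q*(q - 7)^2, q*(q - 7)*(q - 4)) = q^2 - 7*q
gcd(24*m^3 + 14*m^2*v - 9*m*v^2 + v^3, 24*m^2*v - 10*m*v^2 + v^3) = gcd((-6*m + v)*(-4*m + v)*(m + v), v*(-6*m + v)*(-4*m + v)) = 24*m^2 - 10*m*v + v^2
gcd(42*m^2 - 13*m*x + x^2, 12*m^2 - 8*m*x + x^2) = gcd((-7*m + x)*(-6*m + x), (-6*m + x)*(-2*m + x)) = -6*m + x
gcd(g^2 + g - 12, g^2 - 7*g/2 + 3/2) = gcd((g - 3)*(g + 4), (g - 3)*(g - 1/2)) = g - 3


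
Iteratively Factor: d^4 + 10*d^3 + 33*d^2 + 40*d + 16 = (d + 4)*(d^3 + 6*d^2 + 9*d + 4) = (d + 1)*(d + 4)*(d^2 + 5*d + 4) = (d + 1)*(d + 4)^2*(d + 1)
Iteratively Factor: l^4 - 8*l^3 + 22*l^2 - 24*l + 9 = (l - 1)*(l^3 - 7*l^2 + 15*l - 9) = (l - 3)*(l - 1)*(l^2 - 4*l + 3) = (l - 3)*(l - 1)^2*(l - 3)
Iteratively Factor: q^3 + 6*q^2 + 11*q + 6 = (q + 2)*(q^2 + 4*q + 3) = (q + 2)*(q + 3)*(q + 1)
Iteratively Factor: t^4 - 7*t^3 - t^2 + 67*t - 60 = (t - 4)*(t^3 - 3*t^2 - 13*t + 15) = (t - 5)*(t - 4)*(t^2 + 2*t - 3) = (t - 5)*(t - 4)*(t - 1)*(t + 3)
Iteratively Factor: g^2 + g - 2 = (g + 2)*(g - 1)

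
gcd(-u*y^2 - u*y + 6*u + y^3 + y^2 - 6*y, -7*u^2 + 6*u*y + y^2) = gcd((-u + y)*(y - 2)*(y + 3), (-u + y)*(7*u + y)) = -u + y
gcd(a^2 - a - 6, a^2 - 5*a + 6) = a - 3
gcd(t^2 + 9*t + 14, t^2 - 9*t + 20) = 1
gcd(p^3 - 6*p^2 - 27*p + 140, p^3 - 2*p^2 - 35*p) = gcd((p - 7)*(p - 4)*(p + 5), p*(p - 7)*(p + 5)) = p^2 - 2*p - 35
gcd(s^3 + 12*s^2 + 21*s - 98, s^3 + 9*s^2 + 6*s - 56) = s^2 + 5*s - 14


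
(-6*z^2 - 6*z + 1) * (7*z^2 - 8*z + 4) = -42*z^4 + 6*z^3 + 31*z^2 - 32*z + 4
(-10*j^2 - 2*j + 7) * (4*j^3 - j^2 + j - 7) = -40*j^5 + 2*j^4 + 20*j^3 + 61*j^2 + 21*j - 49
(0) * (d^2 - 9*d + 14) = 0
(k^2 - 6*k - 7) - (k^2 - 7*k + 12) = k - 19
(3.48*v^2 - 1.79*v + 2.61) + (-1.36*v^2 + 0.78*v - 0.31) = 2.12*v^2 - 1.01*v + 2.3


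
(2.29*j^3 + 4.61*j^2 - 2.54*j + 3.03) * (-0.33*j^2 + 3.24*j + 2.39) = -0.7557*j^5 + 5.8983*j^4 + 21.2477*j^3 + 1.7884*j^2 + 3.7466*j + 7.2417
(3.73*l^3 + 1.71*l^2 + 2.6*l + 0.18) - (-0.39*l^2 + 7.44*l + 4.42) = 3.73*l^3 + 2.1*l^2 - 4.84*l - 4.24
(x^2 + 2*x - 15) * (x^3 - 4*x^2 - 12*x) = x^5 - 2*x^4 - 35*x^3 + 36*x^2 + 180*x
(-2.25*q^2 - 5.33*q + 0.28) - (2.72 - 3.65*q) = -2.25*q^2 - 1.68*q - 2.44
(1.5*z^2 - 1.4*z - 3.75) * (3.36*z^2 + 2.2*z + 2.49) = 5.04*z^4 - 1.404*z^3 - 11.945*z^2 - 11.736*z - 9.3375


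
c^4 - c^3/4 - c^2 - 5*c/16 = c*(c - 5/4)*(c + 1/2)^2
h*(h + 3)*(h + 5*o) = h^3 + 5*h^2*o + 3*h^2 + 15*h*o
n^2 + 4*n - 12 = (n - 2)*(n + 6)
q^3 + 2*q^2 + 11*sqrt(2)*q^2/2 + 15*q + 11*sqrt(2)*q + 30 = (q + 2)*(q + 5*sqrt(2)/2)*(q + 3*sqrt(2))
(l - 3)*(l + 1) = l^2 - 2*l - 3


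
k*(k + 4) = k^2 + 4*k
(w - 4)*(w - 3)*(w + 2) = w^3 - 5*w^2 - 2*w + 24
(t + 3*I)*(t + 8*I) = t^2 + 11*I*t - 24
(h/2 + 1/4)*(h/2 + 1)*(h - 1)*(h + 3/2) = h^4/4 + 3*h^3/4 + 3*h^2/16 - 13*h/16 - 3/8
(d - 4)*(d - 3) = d^2 - 7*d + 12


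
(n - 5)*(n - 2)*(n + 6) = n^3 - n^2 - 32*n + 60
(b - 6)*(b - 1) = b^2 - 7*b + 6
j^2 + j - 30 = (j - 5)*(j + 6)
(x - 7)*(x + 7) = x^2 - 49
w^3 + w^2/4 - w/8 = w*(w - 1/4)*(w + 1/2)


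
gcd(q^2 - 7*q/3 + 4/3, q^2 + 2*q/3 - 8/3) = q - 4/3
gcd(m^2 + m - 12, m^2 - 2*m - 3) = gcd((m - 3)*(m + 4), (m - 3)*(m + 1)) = m - 3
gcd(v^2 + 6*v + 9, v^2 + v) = 1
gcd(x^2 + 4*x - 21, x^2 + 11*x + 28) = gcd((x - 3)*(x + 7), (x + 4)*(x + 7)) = x + 7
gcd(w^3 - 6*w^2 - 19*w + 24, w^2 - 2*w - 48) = w - 8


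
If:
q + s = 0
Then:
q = -s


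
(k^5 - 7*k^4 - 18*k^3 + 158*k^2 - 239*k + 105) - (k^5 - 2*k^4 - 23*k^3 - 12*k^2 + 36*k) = -5*k^4 + 5*k^3 + 170*k^2 - 275*k + 105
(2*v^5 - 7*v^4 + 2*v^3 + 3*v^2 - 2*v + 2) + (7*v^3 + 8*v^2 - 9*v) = 2*v^5 - 7*v^4 + 9*v^3 + 11*v^2 - 11*v + 2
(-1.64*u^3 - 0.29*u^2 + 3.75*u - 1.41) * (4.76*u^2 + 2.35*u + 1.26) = -7.8064*u^5 - 5.2344*u^4 + 15.1021*u^3 + 1.7355*u^2 + 1.4115*u - 1.7766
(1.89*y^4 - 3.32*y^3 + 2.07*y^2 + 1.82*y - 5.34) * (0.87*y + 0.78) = 1.6443*y^5 - 1.4142*y^4 - 0.7887*y^3 + 3.198*y^2 - 3.2262*y - 4.1652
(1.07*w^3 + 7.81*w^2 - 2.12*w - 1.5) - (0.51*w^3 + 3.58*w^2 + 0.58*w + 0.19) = 0.56*w^3 + 4.23*w^2 - 2.7*w - 1.69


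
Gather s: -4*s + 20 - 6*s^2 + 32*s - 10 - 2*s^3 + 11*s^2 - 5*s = -2*s^3 + 5*s^2 + 23*s + 10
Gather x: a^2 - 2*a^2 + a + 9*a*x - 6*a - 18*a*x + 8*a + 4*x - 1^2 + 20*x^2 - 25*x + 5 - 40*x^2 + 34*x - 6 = -a^2 + 3*a - 20*x^2 + x*(13 - 9*a) - 2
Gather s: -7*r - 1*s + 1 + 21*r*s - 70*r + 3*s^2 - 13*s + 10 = -77*r + 3*s^2 + s*(21*r - 14) + 11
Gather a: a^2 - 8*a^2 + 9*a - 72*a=-7*a^2 - 63*a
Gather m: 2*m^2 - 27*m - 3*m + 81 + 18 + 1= 2*m^2 - 30*m + 100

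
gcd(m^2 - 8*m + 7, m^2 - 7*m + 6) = m - 1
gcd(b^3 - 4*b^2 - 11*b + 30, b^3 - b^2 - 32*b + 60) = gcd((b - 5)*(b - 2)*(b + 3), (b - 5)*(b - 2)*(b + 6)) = b^2 - 7*b + 10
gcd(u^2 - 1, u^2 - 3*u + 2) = u - 1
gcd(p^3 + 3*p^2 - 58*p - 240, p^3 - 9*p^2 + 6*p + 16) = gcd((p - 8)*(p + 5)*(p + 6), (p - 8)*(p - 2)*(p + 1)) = p - 8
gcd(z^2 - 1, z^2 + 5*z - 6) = z - 1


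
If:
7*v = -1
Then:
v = -1/7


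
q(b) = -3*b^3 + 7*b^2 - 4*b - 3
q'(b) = -9*b^2 + 14*b - 4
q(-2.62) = 109.48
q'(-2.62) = -102.46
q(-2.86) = 135.88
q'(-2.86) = -117.66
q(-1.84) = 46.75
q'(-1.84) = -60.23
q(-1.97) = 54.98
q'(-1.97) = -66.51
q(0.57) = -3.56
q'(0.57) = 1.06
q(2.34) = -12.47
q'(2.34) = -20.52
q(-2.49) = 96.68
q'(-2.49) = -94.66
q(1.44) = -3.20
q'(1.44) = -2.50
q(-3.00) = 153.00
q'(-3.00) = -127.00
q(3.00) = -33.00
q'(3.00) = -43.00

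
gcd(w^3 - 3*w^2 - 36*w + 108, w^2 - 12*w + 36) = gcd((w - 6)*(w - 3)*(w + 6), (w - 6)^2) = w - 6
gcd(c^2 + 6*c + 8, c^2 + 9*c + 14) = c + 2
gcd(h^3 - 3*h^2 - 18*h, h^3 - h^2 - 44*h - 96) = h + 3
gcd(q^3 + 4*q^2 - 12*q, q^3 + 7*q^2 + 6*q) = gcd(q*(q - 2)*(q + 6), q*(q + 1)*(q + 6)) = q^2 + 6*q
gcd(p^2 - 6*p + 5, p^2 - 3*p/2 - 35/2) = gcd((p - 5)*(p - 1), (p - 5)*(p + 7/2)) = p - 5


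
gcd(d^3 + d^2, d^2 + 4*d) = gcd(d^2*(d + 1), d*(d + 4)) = d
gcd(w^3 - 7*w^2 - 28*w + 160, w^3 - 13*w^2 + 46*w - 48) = w - 8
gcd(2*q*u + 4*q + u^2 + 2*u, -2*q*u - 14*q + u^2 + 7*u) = 1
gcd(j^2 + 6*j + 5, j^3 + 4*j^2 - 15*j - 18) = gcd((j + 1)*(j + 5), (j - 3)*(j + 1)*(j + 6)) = j + 1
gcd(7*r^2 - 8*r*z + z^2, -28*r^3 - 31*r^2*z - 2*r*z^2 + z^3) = -7*r + z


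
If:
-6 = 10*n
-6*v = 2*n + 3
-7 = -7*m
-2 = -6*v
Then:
No Solution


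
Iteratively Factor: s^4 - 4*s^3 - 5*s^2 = (s)*(s^3 - 4*s^2 - 5*s) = s*(s + 1)*(s^2 - 5*s) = s^2*(s + 1)*(s - 5)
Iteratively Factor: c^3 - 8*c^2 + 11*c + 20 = (c - 4)*(c^2 - 4*c - 5) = (c - 5)*(c - 4)*(c + 1)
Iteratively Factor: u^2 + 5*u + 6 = (u + 2)*(u + 3)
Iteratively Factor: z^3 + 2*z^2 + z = (z + 1)*(z^2 + z) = (z + 1)^2*(z)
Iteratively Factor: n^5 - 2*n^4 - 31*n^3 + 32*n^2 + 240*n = (n + 3)*(n^4 - 5*n^3 - 16*n^2 + 80*n) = (n + 3)*(n + 4)*(n^3 - 9*n^2 + 20*n) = (n - 5)*(n + 3)*(n + 4)*(n^2 - 4*n) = n*(n - 5)*(n + 3)*(n + 4)*(n - 4)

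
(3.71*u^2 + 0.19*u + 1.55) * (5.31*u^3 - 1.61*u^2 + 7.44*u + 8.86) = 19.7001*u^5 - 4.9642*u^4 + 35.527*u^3 + 31.7887*u^2 + 13.2154*u + 13.733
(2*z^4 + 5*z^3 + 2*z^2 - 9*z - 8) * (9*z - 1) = 18*z^5 + 43*z^4 + 13*z^3 - 83*z^2 - 63*z + 8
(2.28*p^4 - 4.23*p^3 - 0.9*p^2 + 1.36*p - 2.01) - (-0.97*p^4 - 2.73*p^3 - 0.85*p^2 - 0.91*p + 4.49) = 3.25*p^4 - 1.5*p^3 - 0.05*p^2 + 2.27*p - 6.5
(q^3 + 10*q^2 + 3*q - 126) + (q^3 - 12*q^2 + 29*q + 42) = 2*q^3 - 2*q^2 + 32*q - 84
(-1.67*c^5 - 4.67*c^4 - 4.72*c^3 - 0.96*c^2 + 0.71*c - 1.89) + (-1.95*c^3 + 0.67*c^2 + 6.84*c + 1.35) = -1.67*c^5 - 4.67*c^4 - 6.67*c^3 - 0.29*c^2 + 7.55*c - 0.54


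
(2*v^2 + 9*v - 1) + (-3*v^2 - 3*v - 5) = -v^2 + 6*v - 6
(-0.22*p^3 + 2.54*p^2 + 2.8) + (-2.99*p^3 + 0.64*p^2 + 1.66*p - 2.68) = -3.21*p^3 + 3.18*p^2 + 1.66*p + 0.12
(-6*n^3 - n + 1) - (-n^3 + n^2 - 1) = -5*n^3 - n^2 - n + 2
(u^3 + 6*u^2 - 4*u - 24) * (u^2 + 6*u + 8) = u^5 + 12*u^4 + 40*u^3 - 176*u - 192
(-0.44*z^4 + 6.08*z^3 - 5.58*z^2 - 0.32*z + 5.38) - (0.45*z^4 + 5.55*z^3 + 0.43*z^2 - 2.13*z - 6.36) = -0.89*z^4 + 0.53*z^3 - 6.01*z^2 + 1.81*z + 11.74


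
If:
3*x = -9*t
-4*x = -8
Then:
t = -2/3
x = 2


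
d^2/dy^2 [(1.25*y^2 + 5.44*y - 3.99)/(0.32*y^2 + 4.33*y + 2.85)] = (-2.349888*y^3 - 9.29145599999998*y^2 - 62.938944*y - 256.296852)/(0.032768*y^6 + 1.330176*y^5 + 18.874464*y^4 + 104.876497*y^3 + 168.100695*y^2 + 105.511275*y + 23.149125)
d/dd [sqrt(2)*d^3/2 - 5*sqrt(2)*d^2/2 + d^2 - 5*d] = 3*sqrt(2)*d^2/2 - 5*sqrt(2)*d + 2*d - 5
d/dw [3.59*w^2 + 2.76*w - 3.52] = 7.18*w + 2.76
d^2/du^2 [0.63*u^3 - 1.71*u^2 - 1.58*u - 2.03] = 3.78*u - 3.42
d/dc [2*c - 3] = 2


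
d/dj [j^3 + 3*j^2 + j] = 3*j^2 + 6*j + 1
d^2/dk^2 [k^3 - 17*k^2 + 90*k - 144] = 6*k - 34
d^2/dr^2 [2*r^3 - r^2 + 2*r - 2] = 12*r - 2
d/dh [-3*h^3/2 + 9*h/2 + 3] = 9/2 - 9*h^2/2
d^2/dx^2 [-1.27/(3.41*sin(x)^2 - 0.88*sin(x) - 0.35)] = (-59.070748*sin(x)^4 + 11.433048*sin(x)^3 + 81.559654*sin(x)^2 - 22.474936*sin(x) + 4.998466)/(-3.41*sin(x)^2 + 0.88*sin(x) + 0.35)^3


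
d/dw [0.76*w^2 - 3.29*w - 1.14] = 1.52*w - 3.29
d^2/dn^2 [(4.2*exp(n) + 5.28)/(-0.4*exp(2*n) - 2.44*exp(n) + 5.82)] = (-0.672000000000001*exp(4*n) + 0.719999999999999*exp(3*n) - 74.12544*exp(2*n) - 140.245728*exp(n) - 217.244304)*exp(n)/(0.064*exp(6*n) + 1.1712*exp(5*n) + 4.35072*exp(4*n) - 19.555136*exp(3*n) - 63.302976*exp(2*n) + 247.945968*exp(n) - 197.137368)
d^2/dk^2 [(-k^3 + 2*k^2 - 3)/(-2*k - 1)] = 2*(4*k^3 + 6*k^2 + 3*k + 10)/(8*k^3 + 12*k^2 + 6*k + 1)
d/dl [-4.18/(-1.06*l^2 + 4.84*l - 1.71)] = (20.2312 - 8.8616*l)/(1.06*l^2 - 4.84*l + 1.71)^2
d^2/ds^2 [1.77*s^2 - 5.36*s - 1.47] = 3.54000000000000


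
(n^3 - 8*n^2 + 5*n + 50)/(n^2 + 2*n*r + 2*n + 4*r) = (n^2 - 10*n + 25)/(n + 2*r)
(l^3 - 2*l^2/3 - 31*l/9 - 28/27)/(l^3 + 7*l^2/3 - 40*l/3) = (27*l^3 - 18*l^2 - 93*l - 28)/(9*l*(3*l^2 + 7*l - 40))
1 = 1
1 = 1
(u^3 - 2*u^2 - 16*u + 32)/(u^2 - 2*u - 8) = (u^2 + 2*u - 8)/(u + 2)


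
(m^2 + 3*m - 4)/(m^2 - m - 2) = (-m^2 - 3*m + 4)/(-m^2 + m + 2)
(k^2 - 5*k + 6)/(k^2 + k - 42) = (k^2 - 5*k + 6)/(k^2 + k - 42)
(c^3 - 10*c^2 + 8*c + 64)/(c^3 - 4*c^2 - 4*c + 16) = (c - 8)/(c - 2)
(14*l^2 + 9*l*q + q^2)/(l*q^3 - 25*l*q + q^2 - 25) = (14*l^2 + 9*l*q + q^2)/(l*q^3 - 25*l*q + q^2 - 25)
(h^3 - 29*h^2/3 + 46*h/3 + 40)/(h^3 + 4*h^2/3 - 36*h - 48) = (h - 5)/(h + 6)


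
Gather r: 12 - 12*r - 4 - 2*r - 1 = 7 - 14*r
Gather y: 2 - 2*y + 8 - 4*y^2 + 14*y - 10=-4*y^2 + 12*y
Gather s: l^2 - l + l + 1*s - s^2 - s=l^2 - s^2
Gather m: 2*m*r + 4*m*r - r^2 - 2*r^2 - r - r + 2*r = 6*m*r - 3*r^2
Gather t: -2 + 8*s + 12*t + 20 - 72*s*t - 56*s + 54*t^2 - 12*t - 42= -72*s*t - 48*s + 54*t^2 - 24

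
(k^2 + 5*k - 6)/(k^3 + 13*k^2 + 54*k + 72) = (k - 1)/(k^2 + 7*k + 12)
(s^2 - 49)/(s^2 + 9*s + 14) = (s - 7)/(s + 2)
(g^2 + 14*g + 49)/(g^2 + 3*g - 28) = (g + 7)/(g - 4)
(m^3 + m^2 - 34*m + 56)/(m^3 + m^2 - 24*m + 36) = (m^2 + 3*m - 28)/(m^2 + 3*m - 18)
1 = 1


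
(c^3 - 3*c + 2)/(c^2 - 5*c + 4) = (c^2 + c - 2)/(c - 4)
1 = 1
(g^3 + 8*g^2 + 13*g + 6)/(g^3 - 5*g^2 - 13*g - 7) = (g + 6)/(g - 7)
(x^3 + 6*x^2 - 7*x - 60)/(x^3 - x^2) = (x^3 + 6*x^2 - 7*x - 60)/(x^2*(x - 1))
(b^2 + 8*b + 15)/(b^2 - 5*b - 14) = (b^2 + 8*b + 15)/(b^2 - 5*b - 14)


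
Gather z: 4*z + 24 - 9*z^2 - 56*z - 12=-9*z^2 - 52*z + 12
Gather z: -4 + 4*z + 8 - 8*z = 4 - 4*z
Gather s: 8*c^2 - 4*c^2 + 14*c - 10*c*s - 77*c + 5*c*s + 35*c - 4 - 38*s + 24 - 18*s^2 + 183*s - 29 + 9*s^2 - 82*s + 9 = 4*c^2 - 28*c - 9*s^2 + s*(63 - 5*c)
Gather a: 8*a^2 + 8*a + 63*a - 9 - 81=8*a^2 + 71*a - 90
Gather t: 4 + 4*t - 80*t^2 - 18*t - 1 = -80*t^2 - 14*t + 3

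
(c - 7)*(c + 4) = c^2 - 3*c - 28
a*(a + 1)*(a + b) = a^3 + a^2*b + a^2 + a*b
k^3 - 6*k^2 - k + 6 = (k - 6)*(k - 1)*(k + 1)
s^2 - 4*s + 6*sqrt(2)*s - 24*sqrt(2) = (s - 4)*(s + 6*sqrt(2))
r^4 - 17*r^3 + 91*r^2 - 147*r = r*(r - 7)^2*(r - 3)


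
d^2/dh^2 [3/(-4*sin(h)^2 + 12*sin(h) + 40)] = 3*(4*sin(h)^4 - 9*sin(h)^3 + 43*sin(h)^2 - 12*sin(h) - 38)/(4*(sin(h) - 5)^3*(sin(h) + 2)^3)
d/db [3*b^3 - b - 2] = 9*b^2 - 1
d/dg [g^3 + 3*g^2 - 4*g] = 3*g^2 + 6*g - 4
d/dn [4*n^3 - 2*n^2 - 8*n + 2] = 12*n^2 - 4*n - 8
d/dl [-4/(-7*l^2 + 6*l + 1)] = 8*(3 - 7*l)/(-7*l^2 + 6*l + 1)^2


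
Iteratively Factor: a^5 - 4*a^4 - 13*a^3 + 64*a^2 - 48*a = (a)*(a^4 - 4*a^3 - 13*a^2 + 64*a - 48) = a*(a + 4)*(a^3 - 8*a^2 + 19*a - 12) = a*(a - 1)*(a + 4)*(a^2 - 7*a + 12) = a*(a - 4)*(a - 1)*(a + 4)*(a - 3)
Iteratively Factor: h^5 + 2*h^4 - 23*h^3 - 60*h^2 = (h + 4)*(h^4 - 2*h^3 - 15*h^2) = (h + 3)*(h + 4)*(h^3 - 5*h^2) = h*(h + 3)*(h + 4)*(h^2 - 5*h) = h*(h - 5)*(h + 3)*(h + 4)*(h)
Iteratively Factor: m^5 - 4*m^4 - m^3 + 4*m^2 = (m - 4)*(m^4 - m^2) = (m - 4)*(m - 1)*(m^3 + m^2) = m*(m - 4)*(m - 1)*(m^2 + m) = m*(m - 4)*(m - 1)*(m + 1)*(m)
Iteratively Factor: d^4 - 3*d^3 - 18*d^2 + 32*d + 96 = (d - 4)*(d^3 + d^2 - 14*d - 24) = (d - 4)*(d + 2)*(d^2 - d - 12) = (d - 4)*(d + 2)*(d + 3)*(d - 4)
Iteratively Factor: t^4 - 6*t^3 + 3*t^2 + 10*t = (t)*(t^3 - 6*t^2 + 3*t + 10) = t*(t - 5)*(t^2 - t - 2) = t*(t - 5)*(t - 2)*(t + 1)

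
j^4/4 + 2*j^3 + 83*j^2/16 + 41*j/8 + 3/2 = (j/4 + 1)*(j + 1/2)*(j + 3/2)*(j + 2)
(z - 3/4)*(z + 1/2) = z^2 - z/4 - 3/8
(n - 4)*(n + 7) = n^2 + 3*n - 28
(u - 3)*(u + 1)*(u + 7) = u^3 + 5*u^2 - 17*u - 21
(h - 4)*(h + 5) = h^2 + h - 20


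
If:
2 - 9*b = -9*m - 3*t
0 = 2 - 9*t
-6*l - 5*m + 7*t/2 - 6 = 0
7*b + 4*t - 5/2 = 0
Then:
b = 29/126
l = -1849/2268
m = -25/378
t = 2/9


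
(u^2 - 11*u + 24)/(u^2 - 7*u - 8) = (u - 3)/(u + 1)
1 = 1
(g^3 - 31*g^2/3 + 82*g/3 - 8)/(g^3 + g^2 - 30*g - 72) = (3*g^2 - 13*g + 4)/(3*(g^2 + 7*g + 12))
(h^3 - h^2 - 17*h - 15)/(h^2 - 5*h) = h + 4 + 3/h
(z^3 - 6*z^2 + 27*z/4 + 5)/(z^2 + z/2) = z - 13/2 + 10/z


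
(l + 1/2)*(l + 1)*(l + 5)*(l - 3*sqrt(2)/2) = l^4 - 3*sqrt(2)*l^3/2 + 13*l^3/2 - 39*sqrt(2)*l^2/4 + 8*l^2 - 12*sqrt(2)*l + 5*l/2 - 15*sqrt(2)/4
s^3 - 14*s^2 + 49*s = s*(s - 7)^2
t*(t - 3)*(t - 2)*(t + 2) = t^4 - 3*t^3 - 4*t^2 + 12*t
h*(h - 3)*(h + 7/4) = h^3 - 5*h^2/4 - 21*h/4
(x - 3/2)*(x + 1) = x^2 - x/2 - 3/2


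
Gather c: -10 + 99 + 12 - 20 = 81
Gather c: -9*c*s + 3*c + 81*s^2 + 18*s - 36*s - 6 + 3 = c*(3 - 9*s) + 81*s^2 - 18*s - 3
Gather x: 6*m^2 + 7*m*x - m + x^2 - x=6*m^2 - m + x^2 + x*(7*m - 1)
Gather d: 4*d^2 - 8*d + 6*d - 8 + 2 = 4*d^2 - 2*d - 6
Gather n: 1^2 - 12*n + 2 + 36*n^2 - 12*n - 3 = 36*n^2 - 24*n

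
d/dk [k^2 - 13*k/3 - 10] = 2*k - 13/3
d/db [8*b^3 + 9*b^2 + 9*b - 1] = 24*b^2 + 18*b + 9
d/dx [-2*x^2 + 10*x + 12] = 10 - 4*x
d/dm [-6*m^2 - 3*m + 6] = -12*m - 3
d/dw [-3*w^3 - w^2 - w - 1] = -9*w^2 - 2*w - 1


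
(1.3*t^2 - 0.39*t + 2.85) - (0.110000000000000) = 1.3*t^2 - 0.39*t + 2.74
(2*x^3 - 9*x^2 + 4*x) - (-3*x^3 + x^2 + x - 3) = 5*x^3 - 10*x^2 + 3*x + 3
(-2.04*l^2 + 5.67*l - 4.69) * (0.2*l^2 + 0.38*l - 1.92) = -0.408*l^4 + 0.3588*l^3 + 5.1334*l^2 - 12.6686*l + 9.0048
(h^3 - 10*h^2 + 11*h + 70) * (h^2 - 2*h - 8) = h^5 - 12*h^4 + 23*h^3 + 128*h^2 - 228*h - 560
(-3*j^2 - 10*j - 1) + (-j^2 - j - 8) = -4*j^2 - 11*j - 9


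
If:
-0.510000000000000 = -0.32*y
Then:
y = 1.59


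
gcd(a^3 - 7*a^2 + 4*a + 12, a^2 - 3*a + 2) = a - 2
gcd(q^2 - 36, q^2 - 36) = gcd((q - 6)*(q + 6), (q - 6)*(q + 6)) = q^2 - 36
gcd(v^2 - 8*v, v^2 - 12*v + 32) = v - 8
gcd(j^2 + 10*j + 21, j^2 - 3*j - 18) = j + 3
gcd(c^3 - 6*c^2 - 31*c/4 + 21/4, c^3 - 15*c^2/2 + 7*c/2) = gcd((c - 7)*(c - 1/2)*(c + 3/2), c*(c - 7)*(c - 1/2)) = c^2 - 15*c/2 + 7/2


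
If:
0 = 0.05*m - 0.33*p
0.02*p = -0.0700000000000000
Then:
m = -23.10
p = -3.50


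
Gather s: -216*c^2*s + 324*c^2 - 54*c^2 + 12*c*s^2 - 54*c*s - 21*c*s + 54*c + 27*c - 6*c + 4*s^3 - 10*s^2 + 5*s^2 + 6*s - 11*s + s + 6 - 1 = 270*c^2 + 75*c + 4*s^3 + s^2*(12*c - 5) + s*(-216*c^2 - 75*c - 4) + 5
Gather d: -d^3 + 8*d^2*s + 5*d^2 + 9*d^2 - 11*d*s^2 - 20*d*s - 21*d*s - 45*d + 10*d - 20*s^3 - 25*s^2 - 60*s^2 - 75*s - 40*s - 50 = -d^3 + d^2*(8*s + 14) + d*(-11*s^2 - 41*s - 35) - 20*s^3 - 85*s^2 - 115*s - 50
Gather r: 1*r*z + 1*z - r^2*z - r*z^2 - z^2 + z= -r^2*z + r*(-z^2 + z) - z^2 + 2*z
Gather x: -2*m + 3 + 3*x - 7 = -2*m + 3*x - 4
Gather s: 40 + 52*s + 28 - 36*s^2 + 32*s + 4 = -36*s^2 + 84*s + 72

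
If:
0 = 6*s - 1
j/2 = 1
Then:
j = 2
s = 1/6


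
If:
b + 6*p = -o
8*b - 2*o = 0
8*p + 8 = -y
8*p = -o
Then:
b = 0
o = 0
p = 0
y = -8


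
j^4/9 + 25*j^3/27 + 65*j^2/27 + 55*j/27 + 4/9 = (j/3 + 1/3)*(j/3 + 1)*(j + 1/3)*(j + 4)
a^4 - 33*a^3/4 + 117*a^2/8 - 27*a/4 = a*(a - 6)*(a - 3/2)*(a - 3/4)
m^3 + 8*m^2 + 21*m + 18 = (m + 2)*(m + 3)^2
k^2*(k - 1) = k^3 - k^2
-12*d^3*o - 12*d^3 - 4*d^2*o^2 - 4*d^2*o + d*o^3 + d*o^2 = (-6*d + o)*(2*d + o)*(d*o + d)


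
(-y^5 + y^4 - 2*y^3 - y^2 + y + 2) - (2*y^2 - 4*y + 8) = -y^5 + y^4 - 2*y^3 - 3*y^2 + 5*y - 6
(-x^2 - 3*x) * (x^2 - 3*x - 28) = -x^4 + 37*x^2 + 84*x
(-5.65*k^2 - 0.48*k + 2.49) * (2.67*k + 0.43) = -15.0855*k^3 - 3.7111*k^2 + 6.4419*k + 1.0707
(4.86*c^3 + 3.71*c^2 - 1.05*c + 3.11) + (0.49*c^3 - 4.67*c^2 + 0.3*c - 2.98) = 5.35*c^3 - 0.96*c^2 - 0.75*c + 0.13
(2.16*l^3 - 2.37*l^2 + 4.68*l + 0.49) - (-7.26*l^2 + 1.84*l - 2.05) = 2.16*l^3 + 4.89*l^2 + 2.84*l + 2.54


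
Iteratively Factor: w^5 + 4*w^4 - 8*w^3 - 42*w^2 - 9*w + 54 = (w - 3)*(w^4 + 7*w^3 + 13*w^2 - 3*w - 18) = (w - 3)*(w + 2)*(w^3 + 5*w^2 + 3*w - 9) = (w - 3)*(w + 2)*(w + 3)*(w^2 + 2*w - 3) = (w - 3)*(w - 1)*(w + 2)*(w + 3)*(w + 3)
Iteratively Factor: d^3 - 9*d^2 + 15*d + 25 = (d + 1)*(d^2 - 10*d + 25) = (d - 5)*(d + 1)*(d - 5)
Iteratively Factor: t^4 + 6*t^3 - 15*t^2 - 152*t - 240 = (t - 5)*(t^3 + 11*t^2 + 40*t + 48) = (t - 5)*(t + 4)*(t^2 + 7*t + 12) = (t - 5)*(t + 3)*(t + 4)*(t + 4)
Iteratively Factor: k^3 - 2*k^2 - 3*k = (k)*(k^2 - 2*k - 3) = k*(k + 1)*(k - 3)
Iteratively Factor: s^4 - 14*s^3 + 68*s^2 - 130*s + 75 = (s - 3)*(s^3 - 11*s^2 + 35*s - 25) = (s - 5)*(s - 3)*(s^2 - 6*s + 5) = (s - 5)*(s - 3)*(s - 1)*(s - 5)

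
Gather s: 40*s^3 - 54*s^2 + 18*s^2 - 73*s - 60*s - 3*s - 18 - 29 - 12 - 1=40*s^3 - 36*s^2 - 136*s - 60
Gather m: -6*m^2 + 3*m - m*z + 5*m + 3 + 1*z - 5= -6*m^2 + m*(8 - z) + z - 2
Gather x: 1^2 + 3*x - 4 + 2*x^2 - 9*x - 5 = 2*x^2 - 6*x - 8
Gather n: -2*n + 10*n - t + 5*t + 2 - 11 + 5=8*n + 4*t - 4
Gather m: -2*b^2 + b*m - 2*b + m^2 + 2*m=-2*b^2 - 2*b + m^2 + m*(b + 2)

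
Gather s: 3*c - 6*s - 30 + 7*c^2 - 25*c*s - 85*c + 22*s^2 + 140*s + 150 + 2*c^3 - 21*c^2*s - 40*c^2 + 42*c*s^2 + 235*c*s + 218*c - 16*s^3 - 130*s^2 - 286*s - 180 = 2*c^3 - 33*c^2 + 136*c - 16*s^3 + s^2*(42*c - 108) + s*(-21*c^2 + 210*c - 152) - 60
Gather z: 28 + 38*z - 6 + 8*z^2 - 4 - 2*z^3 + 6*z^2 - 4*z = -2*z^3 + 14*z^2 + 34*z + 18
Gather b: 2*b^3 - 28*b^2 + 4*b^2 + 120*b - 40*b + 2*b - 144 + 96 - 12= 2*b^3 - 24*b^2 + 82*b - 60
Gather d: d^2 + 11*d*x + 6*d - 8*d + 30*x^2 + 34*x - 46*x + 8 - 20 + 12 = d^2 + d*(11*x - 2) + 30*x^2 - 12*x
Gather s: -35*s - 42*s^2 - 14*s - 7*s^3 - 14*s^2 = -7*s^3 - 56*s^2 - 49*s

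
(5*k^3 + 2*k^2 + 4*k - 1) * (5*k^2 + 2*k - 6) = 25*k^5 + 20*k^4 - 6*k^3 - 9*k^2 - 26*k + 6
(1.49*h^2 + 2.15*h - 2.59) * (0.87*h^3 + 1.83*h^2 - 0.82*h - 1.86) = 1.2963*h^5 + 4.5972*h^4 + 0.4594*h^3 - 9.2741*h^2 - 1.8752*h + 4.8174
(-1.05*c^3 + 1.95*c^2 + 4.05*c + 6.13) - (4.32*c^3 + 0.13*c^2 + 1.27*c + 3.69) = -5.37*c^3 + 1.82*c^2 + 2.78*c + 2.44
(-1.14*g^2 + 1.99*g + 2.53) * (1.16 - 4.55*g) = 5.187*g^3 - 10.3769*g^2 - 9.2031*g + 2.9348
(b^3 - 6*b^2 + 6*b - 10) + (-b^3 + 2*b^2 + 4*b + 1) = -4*b^2 + 10*b - 9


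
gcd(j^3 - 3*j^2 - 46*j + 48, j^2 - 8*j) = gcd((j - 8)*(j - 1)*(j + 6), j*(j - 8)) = j - 8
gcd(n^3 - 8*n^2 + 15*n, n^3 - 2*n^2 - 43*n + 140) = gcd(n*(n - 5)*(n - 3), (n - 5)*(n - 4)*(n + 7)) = n - 5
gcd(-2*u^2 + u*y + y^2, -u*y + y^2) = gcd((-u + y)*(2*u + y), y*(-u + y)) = -u + y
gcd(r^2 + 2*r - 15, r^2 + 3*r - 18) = r - 3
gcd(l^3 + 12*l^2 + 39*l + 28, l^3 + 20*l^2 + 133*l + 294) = l + 7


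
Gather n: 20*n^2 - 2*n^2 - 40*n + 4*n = 18*n^2 - 36*n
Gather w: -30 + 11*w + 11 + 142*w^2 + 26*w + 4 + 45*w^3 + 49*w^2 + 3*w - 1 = 45*w^3 + 191*w^2 + 40*w - 16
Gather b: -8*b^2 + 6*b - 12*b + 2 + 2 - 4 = -8*b^2 - 6*b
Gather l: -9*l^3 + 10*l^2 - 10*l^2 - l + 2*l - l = -9*l^3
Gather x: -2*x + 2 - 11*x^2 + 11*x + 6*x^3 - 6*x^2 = 6*x^3 - 17*x^2 + 9*x + 2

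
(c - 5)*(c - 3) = c^2 - 8*c + 15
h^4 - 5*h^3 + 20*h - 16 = (h - 4)*(h - 2)*(h - 1)*(h + 2)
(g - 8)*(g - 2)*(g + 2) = g^3 - 8*g^2 - 4*g + 32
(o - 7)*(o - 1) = o^2 - 8*o + 7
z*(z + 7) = z^2 + 7*z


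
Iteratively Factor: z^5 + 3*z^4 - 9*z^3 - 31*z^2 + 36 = (z - 3)*(z^4 + 6*z^3 + 9*z^2 - 4*z - 12) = (z - 3)*(z + 2)*(z^3 + 4*z^2 + z - 6) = (z - 3)*(z + 2)*(z + 3)*(z^2 + z - 2) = (z - 3)*(z + 2)^2*(z + 3)*(z - 1)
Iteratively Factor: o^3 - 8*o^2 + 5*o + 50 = (o + 2)*(o^2 - 10*o + 25) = (o - 5)*(o + 2)*(o - 5)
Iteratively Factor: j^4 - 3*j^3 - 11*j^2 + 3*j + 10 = (j - 1)*(j^3 - 2*j^2 - 13*j - 10) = (j - 5)*(j - 1)*(j^2 + 3*j + 2) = (j - 5)*(j - 1)*(j + 2)*(j + 1)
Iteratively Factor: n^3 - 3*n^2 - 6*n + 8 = (n - 1)*(n^2 - 2*n - 8) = (n - 1)*(n + 2)*(n - 4)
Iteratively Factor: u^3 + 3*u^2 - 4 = (u + 2)*(u^2 + u - 2) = (u + 2)^2*(u - 1)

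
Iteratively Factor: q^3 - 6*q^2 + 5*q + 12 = (q + 1)*(q^2 - 7*q + 12) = (q - 3)*(q + 1)*(q - 4)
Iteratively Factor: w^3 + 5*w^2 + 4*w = (w + 1)*(w^2 + 4*w) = w*(w + 1)*(w + 4)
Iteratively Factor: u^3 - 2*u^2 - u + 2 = (u + 1)*(u^2 - 3*u + 2) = (u - 2)*(u + 1)*(u - 1)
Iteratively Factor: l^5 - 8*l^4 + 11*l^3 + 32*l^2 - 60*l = (l - 5)*(l^4 - 3*l^3 - 4*l^2 + 12*l) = (l - 5)*(l + 2)*(l^3 - 5*l^2 + 6*l) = l*(l - 5)*(l + 2)*(l^2 - 5*l + 6) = l*(l - 5)*(l - 2)*(l + 2)*(l - 3)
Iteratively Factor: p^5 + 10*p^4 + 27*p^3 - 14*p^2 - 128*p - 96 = (p - 2)*(p^4 + 12*p^3 + 51*p^2 + 88*p + 48) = (p - 2)*(p + 4)*(p^3 + 8*p^2 + 19*p + 12) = (p - 2)*(p + 1)*(p + 4)*(p^2 + 7*p + 12) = (p - 2)*(p + 1)*(p + 4)^2*(p + 3)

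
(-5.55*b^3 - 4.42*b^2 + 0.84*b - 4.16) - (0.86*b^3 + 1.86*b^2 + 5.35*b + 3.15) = -6.41*b^3 - 6.28*b^2 - 4.51*b - 7.31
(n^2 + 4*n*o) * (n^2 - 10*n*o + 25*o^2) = n^4 - 6*n^3*o - 15*n^2*o^2 + 100*n*o^3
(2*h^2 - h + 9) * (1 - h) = -2*h^3 + 3*h^2 - 10*h + 9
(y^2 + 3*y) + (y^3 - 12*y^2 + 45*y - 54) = y^3 - 11*y^2 + 48*y - 54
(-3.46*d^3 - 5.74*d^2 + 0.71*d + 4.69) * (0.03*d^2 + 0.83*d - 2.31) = -0.1038*d^5 - 3.044*d^4 + 3.2497*d^3 + 13.9894*d^2 + 2.2526*d - 10.8339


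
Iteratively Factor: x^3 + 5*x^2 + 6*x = (x)*(x^2 + 5*x + 6) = x*(x + 2)*(x + 3)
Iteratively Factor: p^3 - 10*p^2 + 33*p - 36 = (p - 3)*(p^2 - 7*p + 12) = (p - 3)^2*(p - 4)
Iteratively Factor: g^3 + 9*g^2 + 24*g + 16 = (g + 4)*(g^2 + 5*g + 4) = (g + 1)*(g + 4)*(g + 4)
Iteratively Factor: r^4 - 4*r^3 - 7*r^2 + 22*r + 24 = (r - 3)*(r^3 - r^2 - 10*r - 8) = (r - 4)*(r - 3)*(r^2 + 3*r + 2) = (r - 4)*(r - 3)*(r + 1)*(r + 2)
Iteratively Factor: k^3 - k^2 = (k)*(k^2 - k) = k*(k - 1)*(k)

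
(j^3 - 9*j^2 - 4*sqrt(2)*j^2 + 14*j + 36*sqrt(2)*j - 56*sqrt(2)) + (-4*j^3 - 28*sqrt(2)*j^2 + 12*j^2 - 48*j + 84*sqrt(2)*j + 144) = -3*j^3 - 32*sqrt(2)*j^2 + 3*j^2 - 34*j + 120*sqrt(2)*j - 56*sqrt(2) + 144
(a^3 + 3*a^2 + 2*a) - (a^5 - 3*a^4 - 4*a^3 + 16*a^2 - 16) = -a^5 + 3*a^4 + 5*a^3 - 13*a^2 + 2*a + 16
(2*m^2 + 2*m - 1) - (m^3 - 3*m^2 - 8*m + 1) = -m^3 + 5*m^2 + 10*m - 2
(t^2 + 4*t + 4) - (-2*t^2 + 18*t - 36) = 3*t^2 - 14*t + 40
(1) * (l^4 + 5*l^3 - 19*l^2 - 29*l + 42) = l^4 + 5*l^3 - 19*l^2 - 29*l + 42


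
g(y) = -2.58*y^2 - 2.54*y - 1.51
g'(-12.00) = 59.38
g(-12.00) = -342.55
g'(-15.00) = 74.86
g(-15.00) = -543.91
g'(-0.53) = 0.19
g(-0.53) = -0.89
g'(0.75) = -6.41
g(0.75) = -4.87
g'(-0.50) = 0.04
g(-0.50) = -0.88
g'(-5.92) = 28.01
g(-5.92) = -76.89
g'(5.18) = -29.27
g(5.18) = -83.89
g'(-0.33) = -0.84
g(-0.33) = -0.95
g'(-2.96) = 12.73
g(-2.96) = -16.60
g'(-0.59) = 0.50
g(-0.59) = -0.91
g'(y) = -5.16*y - 2.54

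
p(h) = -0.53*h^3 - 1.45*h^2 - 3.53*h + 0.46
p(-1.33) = 3.84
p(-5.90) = 79.66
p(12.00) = -1166.54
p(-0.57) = 2.10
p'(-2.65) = -7.01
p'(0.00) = -3.53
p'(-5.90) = -41.77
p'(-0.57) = -2.39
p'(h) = -1.59*h^2 - 2.9*h - 3.53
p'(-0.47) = -2.52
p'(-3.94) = -16.79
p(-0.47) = 1.85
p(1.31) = -7.84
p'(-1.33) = -2.49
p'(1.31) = -10.06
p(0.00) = 0.46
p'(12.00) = -267.29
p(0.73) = -3.10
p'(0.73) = -6.49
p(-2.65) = 9.49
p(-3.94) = 24.28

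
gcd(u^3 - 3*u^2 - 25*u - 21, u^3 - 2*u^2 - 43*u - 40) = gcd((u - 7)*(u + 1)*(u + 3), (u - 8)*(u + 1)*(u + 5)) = u + 1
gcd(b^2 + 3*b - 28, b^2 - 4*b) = b - 4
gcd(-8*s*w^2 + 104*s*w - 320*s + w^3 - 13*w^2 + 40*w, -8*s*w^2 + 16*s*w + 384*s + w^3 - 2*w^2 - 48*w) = 8*s*w - 64*s - w^2 + 8*w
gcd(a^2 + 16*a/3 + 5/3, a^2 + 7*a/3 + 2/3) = a + 1/3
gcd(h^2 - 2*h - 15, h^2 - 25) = h - 5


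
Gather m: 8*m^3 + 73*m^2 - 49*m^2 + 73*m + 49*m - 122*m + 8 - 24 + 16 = 8*m^3 + 24*m^2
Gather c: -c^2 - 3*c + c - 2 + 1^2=-c^2 - 2*c - 1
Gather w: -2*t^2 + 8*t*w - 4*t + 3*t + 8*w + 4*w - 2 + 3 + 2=-2*t^2 - t + w*(8*t + 12) + 3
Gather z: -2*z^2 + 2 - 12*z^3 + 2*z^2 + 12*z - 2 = -12*z^3 + 12*z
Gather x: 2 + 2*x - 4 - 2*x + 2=0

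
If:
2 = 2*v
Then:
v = 1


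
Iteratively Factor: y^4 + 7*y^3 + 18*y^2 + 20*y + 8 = (y + 1)*(y^3 + 6*y^2 + 12*y + 8) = (y + 1)*(y + 2)*(y^2 + 4*y + 4) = (y + 1)*(y + 2)^2*(y + 2)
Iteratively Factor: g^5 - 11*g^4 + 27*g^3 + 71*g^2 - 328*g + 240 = (g - 5)*(g^4 - 6*g^3 - 3*g^2 + 56*g - 48) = (g - 5)*(g - 1)*(g^3 - 5*g^2 - 8*g + 48) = (g - 5)*(g - 4)*(g - 1)*(g^2 - g - 12) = (g - 5)*(g - 4)*(g - 1)*(g + 3)*(g - 4)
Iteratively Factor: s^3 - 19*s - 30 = (s - 5)*(s^2 + 5*s + 6) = (s - 5)*(s + 3)*(s + 2)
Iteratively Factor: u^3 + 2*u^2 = (u + 2)*(u^2) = u*(u + 2)*(u)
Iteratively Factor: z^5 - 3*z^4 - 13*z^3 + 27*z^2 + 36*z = (z + 3)*(z^4 - 6*z^3 + 5*z^2 + 12*z) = z*(z + 3)*(z^3 - 6*z^2 + 5*z + 12) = z*(z - 4)*(z + 3)*(z^2 - 2*z - 3) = z*(z - 4)*(z - 3)*(z + 3)*(z + 1)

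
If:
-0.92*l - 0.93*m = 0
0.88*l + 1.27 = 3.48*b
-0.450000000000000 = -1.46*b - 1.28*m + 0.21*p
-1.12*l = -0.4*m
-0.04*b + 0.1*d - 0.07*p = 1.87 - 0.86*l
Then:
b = 0.36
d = 19.12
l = 0.00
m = 0.00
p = 0.39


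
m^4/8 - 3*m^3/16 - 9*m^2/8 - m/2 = m*(m/4 + 1/2)*(m/2 + 1/4)*(m - 4)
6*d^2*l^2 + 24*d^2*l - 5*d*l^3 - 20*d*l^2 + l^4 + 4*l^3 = l*(-3*d + l)*(-2*d + l)*(l + 4)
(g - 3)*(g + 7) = g^2 + 4*g - 21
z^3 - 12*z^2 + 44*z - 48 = (z - 6)*(z - 4)*(z - 2)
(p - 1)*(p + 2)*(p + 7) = p^3 + 8*p^2 + 5*p - 14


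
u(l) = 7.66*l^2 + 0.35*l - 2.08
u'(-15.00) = -229.45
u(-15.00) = 1716.17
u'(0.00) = 0.35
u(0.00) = -2.08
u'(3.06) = 47.23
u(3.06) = 70.72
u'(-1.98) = -29.98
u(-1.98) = 27.26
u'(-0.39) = -5.62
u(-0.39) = -1.05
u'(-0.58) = -8.54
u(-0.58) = 0.29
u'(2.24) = 34.67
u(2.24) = 37.14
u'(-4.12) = -62.77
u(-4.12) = 126.50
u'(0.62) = 9.85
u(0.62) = 1.08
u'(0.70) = 11.07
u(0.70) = 1.92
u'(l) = 15.32*l + 0.35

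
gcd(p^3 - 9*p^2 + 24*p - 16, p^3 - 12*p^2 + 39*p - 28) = p^2 - 5*p + 4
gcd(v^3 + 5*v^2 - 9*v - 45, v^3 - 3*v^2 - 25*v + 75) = v^2 + 2*v - 15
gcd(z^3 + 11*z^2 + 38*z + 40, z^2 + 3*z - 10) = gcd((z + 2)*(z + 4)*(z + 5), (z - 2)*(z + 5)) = z + 5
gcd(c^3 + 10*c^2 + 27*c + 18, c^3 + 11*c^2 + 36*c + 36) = c^2 + 9*c + 18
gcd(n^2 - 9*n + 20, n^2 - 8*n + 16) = n - 4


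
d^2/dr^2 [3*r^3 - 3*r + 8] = 18*r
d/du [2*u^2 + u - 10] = 4*u + 1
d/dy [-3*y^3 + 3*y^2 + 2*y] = -9*y^2 + 6*y + 2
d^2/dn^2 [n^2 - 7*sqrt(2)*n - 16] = 2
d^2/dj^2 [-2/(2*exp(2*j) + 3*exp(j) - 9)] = 2*(-2*(4*exp(j) + 3)^2*exp(j) + (8*exp(j) + 3)*(2*exp(2*j) + 3*exp(j) - 9))*exp(j)/(2*exp(2*j) + 3*exp(j) - 9)^3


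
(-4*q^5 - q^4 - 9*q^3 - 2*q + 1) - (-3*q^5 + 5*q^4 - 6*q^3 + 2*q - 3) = -q^5 - 6*q^4 - 3*q^3 - 4*q + 4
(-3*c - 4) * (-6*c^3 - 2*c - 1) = 18*c^4 + 24*c^3 + 6*c^2 + 11*c + 4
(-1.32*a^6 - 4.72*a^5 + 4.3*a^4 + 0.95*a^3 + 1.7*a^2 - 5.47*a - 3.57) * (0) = 0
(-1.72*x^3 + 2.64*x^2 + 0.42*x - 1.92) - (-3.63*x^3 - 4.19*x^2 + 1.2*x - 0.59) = 1.91*x^3 + 6.83*x^2 - 0.78*x - 1.33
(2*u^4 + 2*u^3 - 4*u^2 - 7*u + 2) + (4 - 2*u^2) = 2*u^4 + 2*u^3 - 6*u^2 - 7*u + 6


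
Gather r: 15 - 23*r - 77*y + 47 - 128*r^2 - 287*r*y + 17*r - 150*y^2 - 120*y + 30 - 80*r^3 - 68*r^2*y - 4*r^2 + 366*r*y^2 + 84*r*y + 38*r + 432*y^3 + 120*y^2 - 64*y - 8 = -80*r^3 + r^2*(-68*y - 132) + r*(366*y^2 - 203*y + 32) + 432*y^3 - 30*y^2 - 261*y + 84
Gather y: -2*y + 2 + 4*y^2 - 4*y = 4*y^2 - 6*y + 2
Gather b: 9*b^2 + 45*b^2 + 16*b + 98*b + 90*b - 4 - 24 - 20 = 54*b^2 + 204*b - 48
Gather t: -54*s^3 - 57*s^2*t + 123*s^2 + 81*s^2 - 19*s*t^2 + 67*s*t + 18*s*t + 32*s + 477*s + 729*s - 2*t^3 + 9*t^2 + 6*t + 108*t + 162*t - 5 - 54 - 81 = -54*s^3 + 204*s^2 + 1238*s - 2*t^3 + t^2*(9 - 19*s) + t*(-57*s^2 + 85*s + 276) - 140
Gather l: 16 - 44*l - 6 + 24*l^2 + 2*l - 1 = 24*l^2 - 42*l + 9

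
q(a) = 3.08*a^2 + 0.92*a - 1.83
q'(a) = 6.16*a + 0.92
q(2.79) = 24.71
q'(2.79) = 18.11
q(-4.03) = 44.48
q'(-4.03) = -23.90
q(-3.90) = 41.43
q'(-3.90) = -23.10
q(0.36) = -1.10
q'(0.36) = 3.14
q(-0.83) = -0.47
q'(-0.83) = -4.19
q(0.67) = 0.17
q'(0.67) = 5.05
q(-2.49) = 14.98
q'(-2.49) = -14.42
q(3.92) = 49.10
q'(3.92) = 25.07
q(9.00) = 255.93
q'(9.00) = 56.36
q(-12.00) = 430.65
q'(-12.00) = -73.00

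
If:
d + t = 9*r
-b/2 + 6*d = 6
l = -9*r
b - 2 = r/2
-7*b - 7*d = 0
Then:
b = -12/13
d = 12/13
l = 684/13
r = -76/13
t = -696/13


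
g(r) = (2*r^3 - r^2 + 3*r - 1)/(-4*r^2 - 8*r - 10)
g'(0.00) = -0.38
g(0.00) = 0.10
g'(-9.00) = -0.47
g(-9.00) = 5.98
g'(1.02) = -0.22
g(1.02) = -0.14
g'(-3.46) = -0.42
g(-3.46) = 3.52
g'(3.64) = -0.41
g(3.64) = -1.01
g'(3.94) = -0.42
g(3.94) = -1.14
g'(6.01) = -0.46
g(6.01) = -2.05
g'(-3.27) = -0.42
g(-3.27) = 3.44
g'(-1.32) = -1.81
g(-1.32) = 1.76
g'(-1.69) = -1.33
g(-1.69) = 2.35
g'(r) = (8*r + 8)*(2*r^3 - r^2 + 3*r - 1)/(-4*r^2 - 8*r - 10)^2 + (6*r^2 - 2*r + 3)/(-4*r^2 - 8*r - 10)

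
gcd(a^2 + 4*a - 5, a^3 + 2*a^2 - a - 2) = a - 1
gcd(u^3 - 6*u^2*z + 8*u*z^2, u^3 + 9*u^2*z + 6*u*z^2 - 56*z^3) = -u + 2*z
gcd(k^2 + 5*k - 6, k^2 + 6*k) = k + 6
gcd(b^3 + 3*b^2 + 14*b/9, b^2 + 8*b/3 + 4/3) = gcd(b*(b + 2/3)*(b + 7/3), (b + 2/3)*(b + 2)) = b + 2/3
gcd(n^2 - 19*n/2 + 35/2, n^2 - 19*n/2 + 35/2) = n^2 - 19*n/2 + 35/2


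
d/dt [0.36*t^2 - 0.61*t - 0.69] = 0.72*t - 0.61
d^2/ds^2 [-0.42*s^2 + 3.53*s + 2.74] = -0.840000000000000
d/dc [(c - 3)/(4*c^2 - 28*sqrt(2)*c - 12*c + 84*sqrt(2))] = -1/(4*c^2 - 56*sqrt(2)*c + 392)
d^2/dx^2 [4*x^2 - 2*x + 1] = 8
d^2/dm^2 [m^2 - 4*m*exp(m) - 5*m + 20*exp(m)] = -4*m*exp(m) + 12*exp(m) + 2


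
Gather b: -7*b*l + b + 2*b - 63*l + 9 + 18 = b*(3 - 7*l) - 63*l + 27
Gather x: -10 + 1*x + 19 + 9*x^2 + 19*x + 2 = 9*x^2 + 20*x + 11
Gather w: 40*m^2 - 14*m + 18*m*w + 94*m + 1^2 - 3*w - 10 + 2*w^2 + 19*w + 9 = 40*m^2 + 80*m + 2*w^2 + w*(18*m + 16)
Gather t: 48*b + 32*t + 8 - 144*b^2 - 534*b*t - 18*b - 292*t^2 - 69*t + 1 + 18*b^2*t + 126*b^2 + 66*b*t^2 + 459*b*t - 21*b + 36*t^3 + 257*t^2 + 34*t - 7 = -18*b^2 + 9*b + 36*t^3 + t^2*(66*b - 35) + t*(18*b^2 - 75*b - 3) + 2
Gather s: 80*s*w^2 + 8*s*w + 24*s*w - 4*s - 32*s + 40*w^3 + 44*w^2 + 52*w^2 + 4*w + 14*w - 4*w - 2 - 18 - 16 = s*(80*w^2 + 32*w - 36) + 40*w^3 + 96*w^2 + 14*w - 36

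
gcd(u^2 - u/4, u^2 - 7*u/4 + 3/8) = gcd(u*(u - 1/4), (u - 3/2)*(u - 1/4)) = u - 1/4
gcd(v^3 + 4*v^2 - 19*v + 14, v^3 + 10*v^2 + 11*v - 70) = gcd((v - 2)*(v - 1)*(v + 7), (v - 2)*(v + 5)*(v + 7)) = v^2 + 5*v - 14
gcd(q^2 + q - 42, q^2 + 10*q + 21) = q + 7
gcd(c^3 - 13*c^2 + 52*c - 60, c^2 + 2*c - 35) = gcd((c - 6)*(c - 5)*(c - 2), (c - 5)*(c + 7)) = c - 5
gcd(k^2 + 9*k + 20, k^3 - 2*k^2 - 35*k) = k + 5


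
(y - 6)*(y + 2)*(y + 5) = y^3 + y^2 - 32*y - 60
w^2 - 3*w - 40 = (w - 8)*(w + 5)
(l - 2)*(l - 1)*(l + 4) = l^3 + l^2 - 10*l + 8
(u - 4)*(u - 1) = u^2 - 5*u + 4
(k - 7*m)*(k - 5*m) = k^2 - 12*k*m + 35*m^2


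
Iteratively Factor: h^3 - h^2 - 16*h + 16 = (h + 4)*(h^2 - 5*h + 4) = (h - 4)*(h + 4)*(h - 1)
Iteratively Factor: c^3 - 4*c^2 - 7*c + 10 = (c + 2)*(c^2 - 6*c + 5) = (c - 5)*(c + 2)*(c - 1)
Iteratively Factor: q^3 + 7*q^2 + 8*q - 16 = (q - 1)*(q^2 + 8*q + 16) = (q - 1)*(q + 4)*(q + 4)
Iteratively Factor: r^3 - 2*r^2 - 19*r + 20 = (r + 4)*(r^2 - 6*r + 5) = (r - 5)*(r + 4)*(r - 1)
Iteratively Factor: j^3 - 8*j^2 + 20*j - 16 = (j - 4)*(j^2 - 4*j + 4) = (j - 4)*(j - 2)*(j - 2)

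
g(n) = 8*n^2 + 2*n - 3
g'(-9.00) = -142.00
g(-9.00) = 627.00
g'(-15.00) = -238.00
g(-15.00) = 1767.00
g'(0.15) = 4.40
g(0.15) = -2.52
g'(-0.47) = -5.52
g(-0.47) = -2.17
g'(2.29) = 38.64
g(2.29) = 43.53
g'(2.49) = 41.84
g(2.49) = 51.58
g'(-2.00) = -30.00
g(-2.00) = 25.00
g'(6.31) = 102.96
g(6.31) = 328.15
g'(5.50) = 90.00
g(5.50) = 250.00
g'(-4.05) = -62.80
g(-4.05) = 120.12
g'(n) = 16*n + 2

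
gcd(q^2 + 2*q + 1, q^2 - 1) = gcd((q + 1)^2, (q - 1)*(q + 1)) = q + 1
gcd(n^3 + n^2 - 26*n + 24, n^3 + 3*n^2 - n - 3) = n - 1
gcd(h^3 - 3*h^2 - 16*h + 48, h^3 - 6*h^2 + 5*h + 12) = h^2 - 7*h + 12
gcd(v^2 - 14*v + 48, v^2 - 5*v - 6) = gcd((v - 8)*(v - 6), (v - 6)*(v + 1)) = v - 6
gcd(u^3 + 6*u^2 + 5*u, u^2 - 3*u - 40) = u + 5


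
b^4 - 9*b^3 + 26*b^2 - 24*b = b*(b - 4)*(b - 3)*(b - 2)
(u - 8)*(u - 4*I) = u^2 - 8*u - 4*I*u + 32*I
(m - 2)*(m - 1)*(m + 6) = m^3 + 3*m^2 - 16*m + 12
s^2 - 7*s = s*(s - 7)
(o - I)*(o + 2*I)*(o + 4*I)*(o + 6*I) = o^4 + 11*I*o^3 - 32*o^2 - 4*I*o - 48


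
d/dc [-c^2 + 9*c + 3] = 9 - 2*c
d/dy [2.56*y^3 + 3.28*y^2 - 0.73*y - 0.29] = 7.68*y^2 + 6.56*y - 0.73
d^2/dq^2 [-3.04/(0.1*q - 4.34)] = -0.0608/(0.1*q - 4.34)^3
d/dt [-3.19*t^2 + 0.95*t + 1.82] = 0.95 - 6.38*t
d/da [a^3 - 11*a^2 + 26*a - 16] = 3*a^2 - 22*a + 26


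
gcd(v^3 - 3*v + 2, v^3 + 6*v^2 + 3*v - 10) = v^2 + v - 2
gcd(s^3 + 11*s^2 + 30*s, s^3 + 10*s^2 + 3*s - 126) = s + 6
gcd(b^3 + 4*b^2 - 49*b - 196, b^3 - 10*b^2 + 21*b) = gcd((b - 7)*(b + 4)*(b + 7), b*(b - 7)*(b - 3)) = b - 7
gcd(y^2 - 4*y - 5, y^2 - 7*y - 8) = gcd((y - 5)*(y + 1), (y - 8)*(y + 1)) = y + 1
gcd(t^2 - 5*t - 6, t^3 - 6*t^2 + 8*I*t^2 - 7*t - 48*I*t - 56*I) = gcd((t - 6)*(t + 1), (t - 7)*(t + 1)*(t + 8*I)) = t + 1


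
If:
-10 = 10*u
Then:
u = -1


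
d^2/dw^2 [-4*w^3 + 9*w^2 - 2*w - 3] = 18 - 24*w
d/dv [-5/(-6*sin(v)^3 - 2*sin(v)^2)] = -5*(9*sin(v) + 2)*cos(v)/(2*(3*sin(v) + 1)^2*sin(v)^3)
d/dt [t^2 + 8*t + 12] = 2*t + 8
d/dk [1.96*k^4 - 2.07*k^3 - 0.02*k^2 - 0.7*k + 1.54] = 7.84*k^3 - 6.21*k^2 - 0.04*k - 0.7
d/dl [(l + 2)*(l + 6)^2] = (l + 6)*(3*l + 10)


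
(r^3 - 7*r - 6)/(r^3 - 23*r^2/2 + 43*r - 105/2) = 2*(r^2 + 3*r + 2)/(2*r^2 - 17*r + 35)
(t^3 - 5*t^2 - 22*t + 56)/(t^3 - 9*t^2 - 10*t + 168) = (t - 2)/(t - 6)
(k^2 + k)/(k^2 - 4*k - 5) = k/(k - 5)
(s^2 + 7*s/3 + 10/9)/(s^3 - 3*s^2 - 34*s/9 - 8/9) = (3*s + 5)/(3*s^2 - 11*s - 4)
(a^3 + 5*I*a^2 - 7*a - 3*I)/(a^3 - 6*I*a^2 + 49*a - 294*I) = (a^3 + 5*I*a^2 - 7*a - 3*I)/(a^3 - 6*I*a^2 + 49*a - 294*I)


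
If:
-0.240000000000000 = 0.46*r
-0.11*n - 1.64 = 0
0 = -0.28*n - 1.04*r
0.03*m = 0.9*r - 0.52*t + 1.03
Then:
No Solution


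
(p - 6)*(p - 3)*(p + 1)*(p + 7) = p^4 - p^3 - 47*p^2 + 81*p + 126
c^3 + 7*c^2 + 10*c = c*(c + 2)*(c + 5)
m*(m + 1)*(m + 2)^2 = m^4 + 5*m^3 + 8*m^2 + 4*m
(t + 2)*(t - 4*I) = t^2 + 2*t - 4*I*t - 8*I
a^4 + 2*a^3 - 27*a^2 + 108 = (a - 3)^2*(a + 2)*(a + 6)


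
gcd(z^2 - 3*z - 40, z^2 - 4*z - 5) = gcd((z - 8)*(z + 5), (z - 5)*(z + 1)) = 1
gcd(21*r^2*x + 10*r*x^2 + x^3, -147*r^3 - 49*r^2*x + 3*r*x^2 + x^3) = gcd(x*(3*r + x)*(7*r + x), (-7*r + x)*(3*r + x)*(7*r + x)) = 21*r^2 + 10*r*x + x^2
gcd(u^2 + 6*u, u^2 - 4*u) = u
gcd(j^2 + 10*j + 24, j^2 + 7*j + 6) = j + 6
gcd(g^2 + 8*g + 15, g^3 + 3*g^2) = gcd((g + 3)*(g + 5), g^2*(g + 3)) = g + 3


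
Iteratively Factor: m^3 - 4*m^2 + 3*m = (m)*(m^2 - 4*m + 3) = m*(m - 3)*(m - 1)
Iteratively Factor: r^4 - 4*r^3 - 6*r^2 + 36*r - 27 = (r - 1)*(r^3 - 3*r^2 - 9*r + 27) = (r - 3)*(r - 1)*(r^2 - 9) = (r - 3)*(r - 1)*(r + 3)*(r - 3)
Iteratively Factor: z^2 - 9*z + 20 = (z - 5)*(z - 4)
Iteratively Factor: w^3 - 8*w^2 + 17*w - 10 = (w - 2)*(w^2 - 6*w + 5) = (w - 5)*(w - 2)*(w - 1)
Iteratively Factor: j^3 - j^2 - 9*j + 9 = (j - 1)*(j^2 - 9) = (j - 1)*(j + 3)*(j - 3)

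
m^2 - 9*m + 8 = (m - 8)*(m - 1)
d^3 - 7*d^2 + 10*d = d*(d - 5)*(d - 2)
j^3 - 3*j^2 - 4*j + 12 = (j - 3)*(j - 2)*(j + 2)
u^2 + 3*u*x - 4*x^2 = (u - x)*(u + 4*x)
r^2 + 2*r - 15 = (r - 3)*(r + 5)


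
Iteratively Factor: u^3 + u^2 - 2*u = (u + 2)*(u^2 - u) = u*(u + 2)*(u - 1)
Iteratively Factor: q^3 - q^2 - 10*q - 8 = (q + 1)*(q^2 - 2*q - 8) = (q + 1)*(q + 2)*(q - 4)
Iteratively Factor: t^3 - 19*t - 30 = (t - 5)*(t^2 + 5*t + 6) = (t - 5)*(t + 2)*(t + 3)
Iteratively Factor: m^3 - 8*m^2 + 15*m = (m - 5)*(m^2 - 3*m) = (m - 5)*(m - 3)*(m)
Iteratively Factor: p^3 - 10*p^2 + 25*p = (p)*(p^2 - 10*p + 25) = p*(p - 5)*(p - 5)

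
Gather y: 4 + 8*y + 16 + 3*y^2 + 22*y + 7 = 3*y^2 + 30*y + 27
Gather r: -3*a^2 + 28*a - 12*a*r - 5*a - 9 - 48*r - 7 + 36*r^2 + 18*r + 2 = -3*a^2 + 23*a + 36*r^2 + r*(-12*a - 30) - 14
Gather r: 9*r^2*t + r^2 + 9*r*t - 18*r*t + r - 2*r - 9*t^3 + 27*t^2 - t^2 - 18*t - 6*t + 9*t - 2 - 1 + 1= r^2*(9*t + 1) + r*(-9*t - 1) - 9*t^3 + 26*t^2 - 15*t - 2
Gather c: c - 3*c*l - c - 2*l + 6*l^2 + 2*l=-3*c*l + 6*l^2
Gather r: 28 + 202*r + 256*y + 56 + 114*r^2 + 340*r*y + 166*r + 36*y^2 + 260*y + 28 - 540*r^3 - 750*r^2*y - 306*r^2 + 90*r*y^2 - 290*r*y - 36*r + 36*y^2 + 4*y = -540*r^3 + r^2*(-750*y - 192) + r*(90*y^2 + 50*y + 332) + 72*y^2 + 520*y + 112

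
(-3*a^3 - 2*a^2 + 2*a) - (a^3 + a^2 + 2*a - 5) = -4*a^3 - 3*a^2 + 5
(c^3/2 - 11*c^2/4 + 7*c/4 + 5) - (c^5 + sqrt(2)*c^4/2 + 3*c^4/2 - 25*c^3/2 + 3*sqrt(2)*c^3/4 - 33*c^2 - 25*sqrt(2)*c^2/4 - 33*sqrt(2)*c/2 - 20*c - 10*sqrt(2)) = -c^5 - 3*c^4/2 - sqrt(2)*c^4/2 - 3*sqrt(2)*c^3/4 + 13*c^3 + 25*sqrt(2)*c^2/4 + 121*c^2/4 + 87*c/4 + 33*sqrt(2)*c/2 + 5 + 10*sqrt(2)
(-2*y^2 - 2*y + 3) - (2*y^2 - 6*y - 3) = -4*y^2 + 4*y + 6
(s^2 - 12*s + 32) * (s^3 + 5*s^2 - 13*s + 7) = s^5 - 7*s^4 - 41*s^3 + 323*s^2 - 500*s + 224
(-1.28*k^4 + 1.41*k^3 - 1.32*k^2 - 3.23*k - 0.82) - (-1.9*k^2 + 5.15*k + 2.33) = -1.28*k^4 + 1.41*k^3 + 0.58*k^2 - 8.38*k - 3.15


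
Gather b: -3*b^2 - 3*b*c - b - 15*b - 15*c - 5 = -3*b^2 + b*(-3*c - 16) - 15*c - 5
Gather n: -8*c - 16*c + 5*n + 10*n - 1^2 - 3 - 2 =-24*c + 15*n - 6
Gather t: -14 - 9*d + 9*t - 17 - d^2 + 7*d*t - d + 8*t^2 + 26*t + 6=-d^2 - 10*d + 8*t^2 + t*(7*d + 35) - 25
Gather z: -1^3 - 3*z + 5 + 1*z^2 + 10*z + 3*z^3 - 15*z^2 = 3*z^3 - 14*z^2 + 7*z + 4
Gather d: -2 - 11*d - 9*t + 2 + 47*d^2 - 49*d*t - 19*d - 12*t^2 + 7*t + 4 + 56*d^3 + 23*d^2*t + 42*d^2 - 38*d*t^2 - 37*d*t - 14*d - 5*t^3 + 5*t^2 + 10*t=56*d^3 + d^2*(23*t + 89) + d*(-38*t^2 - 86*t - 44) - 5*t^3 - 7*t^2 + 8*t + 4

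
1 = 1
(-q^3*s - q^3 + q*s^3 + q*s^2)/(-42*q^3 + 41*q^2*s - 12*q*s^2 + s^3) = q*(q^2*s + q^2 - s^3 - s^2)/(42*q^3 - 41*q^2*s + 12*q*s^2 - s^3)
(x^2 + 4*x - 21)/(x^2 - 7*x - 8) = (-x^2 - 4*x + 21)/(-x^2 + 7*x + 8)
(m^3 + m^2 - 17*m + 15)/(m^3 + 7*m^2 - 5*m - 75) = (m - 1)/(m + 5)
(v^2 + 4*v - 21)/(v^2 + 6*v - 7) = (v - 3)/(v - 1)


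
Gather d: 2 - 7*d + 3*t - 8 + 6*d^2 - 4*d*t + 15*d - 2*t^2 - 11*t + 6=6*d^2 + d*(8 - 4*t) - 2*t^2 - 8*t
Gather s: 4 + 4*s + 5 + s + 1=5*s + 10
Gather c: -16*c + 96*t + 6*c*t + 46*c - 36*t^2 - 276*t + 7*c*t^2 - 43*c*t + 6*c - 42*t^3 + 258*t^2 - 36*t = c*(7*t^2 - 37*t + 36) - 42*t^3 + 222*t^2 - 216*t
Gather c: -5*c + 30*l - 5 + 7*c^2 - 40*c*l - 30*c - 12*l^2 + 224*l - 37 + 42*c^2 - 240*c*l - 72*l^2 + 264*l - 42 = 49*c^2 + c*(-280*l - 35) - 84*l^2 + 518*l - 84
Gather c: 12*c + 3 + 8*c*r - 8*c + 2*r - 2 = c*(8*r + 4) + 2*r + 1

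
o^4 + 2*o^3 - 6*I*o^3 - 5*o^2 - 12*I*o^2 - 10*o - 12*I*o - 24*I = (o + 2)*(o - 4*I)*(o - 3*I)*(o + I)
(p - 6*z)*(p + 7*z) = p^2 + p*z - 42*z^2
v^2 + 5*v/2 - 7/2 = (v - 1)*(v + 7/2)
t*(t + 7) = t^2 + 7*t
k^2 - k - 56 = (k - 8)*(k + 7)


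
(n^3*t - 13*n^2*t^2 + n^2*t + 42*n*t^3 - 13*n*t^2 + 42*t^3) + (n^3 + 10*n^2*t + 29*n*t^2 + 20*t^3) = n^3*t + n^3 - 13*n^2*t^2 + 11*n^2*t + 42*n*t^3 + 16*n*t^2 + 62*t^3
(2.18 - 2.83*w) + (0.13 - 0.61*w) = 2.31 - 3.44*w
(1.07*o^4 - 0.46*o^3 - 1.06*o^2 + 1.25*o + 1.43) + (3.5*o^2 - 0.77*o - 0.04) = 1.07*o^4 - 0.46*o^3 + 2.44*o^2 + 0.48*o + 1.39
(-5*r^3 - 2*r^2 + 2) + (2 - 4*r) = -5*r^3 - 2*r^2 - 4*r + 4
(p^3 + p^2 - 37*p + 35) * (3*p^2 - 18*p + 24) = 3*p^5 - 15*p^4 - 105*p^3 + 795*p^2 - 1518*p + 840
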